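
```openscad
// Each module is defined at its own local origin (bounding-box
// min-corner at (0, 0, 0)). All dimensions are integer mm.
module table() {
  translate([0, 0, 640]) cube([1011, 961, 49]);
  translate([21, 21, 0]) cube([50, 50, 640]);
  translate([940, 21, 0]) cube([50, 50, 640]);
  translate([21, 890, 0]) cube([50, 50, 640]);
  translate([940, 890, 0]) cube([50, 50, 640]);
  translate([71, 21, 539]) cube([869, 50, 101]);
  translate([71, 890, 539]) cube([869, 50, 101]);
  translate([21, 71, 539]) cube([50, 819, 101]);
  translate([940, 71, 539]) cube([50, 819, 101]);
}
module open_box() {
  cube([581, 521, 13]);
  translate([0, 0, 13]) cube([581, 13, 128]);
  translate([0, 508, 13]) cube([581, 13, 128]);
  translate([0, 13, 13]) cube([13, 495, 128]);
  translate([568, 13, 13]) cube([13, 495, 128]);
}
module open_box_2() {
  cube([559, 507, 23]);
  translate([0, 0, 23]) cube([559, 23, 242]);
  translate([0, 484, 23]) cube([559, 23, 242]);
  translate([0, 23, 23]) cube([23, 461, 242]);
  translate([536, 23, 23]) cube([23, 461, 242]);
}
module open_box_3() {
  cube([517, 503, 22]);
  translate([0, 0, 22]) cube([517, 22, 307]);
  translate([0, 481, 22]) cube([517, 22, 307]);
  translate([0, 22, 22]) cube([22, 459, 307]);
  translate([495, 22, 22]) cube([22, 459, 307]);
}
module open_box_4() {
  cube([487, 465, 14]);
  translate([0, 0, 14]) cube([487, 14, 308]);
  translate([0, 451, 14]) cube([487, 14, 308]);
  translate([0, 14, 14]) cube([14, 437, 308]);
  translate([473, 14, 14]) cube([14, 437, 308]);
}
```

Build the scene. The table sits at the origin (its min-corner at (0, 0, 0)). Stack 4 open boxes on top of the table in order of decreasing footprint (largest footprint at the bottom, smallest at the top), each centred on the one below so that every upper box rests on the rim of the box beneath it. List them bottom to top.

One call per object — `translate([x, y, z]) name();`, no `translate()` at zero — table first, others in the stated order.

table();
translate([215, 220, 689]) open_box();
translate([226, 227, 830]) open_box_2();
translate([247, 229, 1095]) open_box_3();
translate([262, 248, 1424]) open_box_4();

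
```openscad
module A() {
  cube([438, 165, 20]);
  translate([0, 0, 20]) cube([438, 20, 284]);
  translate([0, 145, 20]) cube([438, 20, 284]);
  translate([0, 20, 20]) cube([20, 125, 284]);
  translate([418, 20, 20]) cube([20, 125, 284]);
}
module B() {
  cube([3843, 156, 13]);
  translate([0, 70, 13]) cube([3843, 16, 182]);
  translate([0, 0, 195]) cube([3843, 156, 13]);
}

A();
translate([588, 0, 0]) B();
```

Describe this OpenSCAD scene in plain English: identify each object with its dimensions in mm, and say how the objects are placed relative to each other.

A is an open storage box with external size 438×165×304 mm and wall thickness 20 mm (the base is also 20 mm thick). The base covers the whole footprint; the four walls stand on the base, with the y-facing walls full-width and the x-facing walls fitting between their inner faces.

B is an I-beam lying along x, 3843 mm long. Overall section height 208 mm. Two flanges 156 mm wide (y) and 13 mm thick, one on the floor and one at the top; a web 16 mm thick runs between them, centred on the flange width.

The I-beam is on the floor beside the open box on its +x side.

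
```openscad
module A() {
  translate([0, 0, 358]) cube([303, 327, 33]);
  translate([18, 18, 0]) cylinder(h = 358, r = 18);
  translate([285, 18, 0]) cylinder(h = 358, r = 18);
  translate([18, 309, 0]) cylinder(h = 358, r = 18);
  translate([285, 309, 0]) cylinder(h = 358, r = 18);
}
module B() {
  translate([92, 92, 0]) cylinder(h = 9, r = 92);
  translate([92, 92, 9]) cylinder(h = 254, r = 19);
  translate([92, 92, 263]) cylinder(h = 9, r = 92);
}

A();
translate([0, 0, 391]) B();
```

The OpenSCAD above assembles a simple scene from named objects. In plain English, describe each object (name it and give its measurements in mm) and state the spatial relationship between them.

A is a simple wooden stool: a rectangular seat 303 mm (x) by 327 mm (y), 33 mm thick, top face at z = 391 mm, on four round legs, each 36 mm in diameter. The legs rest on z = 0, each leg's axis is inset half a diameter from the nearest pair of seat edges (so the leg's bounding box is flush with the corner).

B is a spool: two coaxial disc flanges of radius 92 mm and thickness 9 mm, joined by a core cylinder of radius 19 mm and height 254 mm. The lower flange rests on z = 0 and the three cylinders share a vertical axis.

The spool is on top of the stool.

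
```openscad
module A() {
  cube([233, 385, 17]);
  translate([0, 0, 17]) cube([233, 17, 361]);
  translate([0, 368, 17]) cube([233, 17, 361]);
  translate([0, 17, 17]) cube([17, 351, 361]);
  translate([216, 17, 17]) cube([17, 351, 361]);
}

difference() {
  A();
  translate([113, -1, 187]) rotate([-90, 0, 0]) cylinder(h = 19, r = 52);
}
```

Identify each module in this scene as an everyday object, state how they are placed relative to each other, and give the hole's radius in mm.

A is an open box. The open box has a circular hole through its front wall. The hole's radius is 52 mm.

The subtracted cylinder has r = 52 mm.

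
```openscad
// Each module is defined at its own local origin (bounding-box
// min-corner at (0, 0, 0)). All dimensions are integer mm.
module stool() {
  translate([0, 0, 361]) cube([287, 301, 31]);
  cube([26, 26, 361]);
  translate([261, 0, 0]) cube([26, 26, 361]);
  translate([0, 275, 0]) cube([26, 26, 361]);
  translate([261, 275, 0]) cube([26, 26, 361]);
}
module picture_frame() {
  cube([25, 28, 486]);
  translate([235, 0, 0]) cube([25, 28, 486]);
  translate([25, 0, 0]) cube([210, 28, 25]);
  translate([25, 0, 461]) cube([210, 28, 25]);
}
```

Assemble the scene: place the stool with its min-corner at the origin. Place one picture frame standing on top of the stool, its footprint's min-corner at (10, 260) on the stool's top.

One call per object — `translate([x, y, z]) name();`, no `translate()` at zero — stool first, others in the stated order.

stool();
translate([10, 260, 392]) picture_frame();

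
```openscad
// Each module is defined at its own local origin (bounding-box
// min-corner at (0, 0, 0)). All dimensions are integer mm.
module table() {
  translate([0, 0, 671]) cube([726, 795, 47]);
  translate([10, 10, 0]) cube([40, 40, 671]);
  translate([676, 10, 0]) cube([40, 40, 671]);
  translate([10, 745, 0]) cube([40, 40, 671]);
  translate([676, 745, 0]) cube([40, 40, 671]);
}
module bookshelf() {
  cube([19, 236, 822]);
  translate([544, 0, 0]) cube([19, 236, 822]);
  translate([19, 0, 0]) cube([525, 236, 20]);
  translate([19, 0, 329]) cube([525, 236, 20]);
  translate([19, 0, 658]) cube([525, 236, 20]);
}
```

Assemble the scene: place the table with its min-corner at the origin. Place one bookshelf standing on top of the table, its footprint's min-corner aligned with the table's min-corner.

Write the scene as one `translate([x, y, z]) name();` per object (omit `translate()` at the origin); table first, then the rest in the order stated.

table();
translate([0, 0, 718]) bookshelf();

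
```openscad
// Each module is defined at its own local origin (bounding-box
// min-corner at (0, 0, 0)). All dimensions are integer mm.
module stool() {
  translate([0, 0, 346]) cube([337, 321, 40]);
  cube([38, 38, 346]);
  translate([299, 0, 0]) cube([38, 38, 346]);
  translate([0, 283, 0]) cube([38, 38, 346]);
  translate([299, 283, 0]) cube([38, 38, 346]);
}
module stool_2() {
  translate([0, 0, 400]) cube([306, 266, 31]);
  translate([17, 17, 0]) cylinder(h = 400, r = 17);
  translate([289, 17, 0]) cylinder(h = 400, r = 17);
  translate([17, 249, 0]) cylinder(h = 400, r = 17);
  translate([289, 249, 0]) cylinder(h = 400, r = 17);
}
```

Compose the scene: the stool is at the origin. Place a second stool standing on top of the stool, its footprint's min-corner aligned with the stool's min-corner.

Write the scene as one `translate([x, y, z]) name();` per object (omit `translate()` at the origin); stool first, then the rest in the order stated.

stool();
translate([0, 0, 386]) stool_2();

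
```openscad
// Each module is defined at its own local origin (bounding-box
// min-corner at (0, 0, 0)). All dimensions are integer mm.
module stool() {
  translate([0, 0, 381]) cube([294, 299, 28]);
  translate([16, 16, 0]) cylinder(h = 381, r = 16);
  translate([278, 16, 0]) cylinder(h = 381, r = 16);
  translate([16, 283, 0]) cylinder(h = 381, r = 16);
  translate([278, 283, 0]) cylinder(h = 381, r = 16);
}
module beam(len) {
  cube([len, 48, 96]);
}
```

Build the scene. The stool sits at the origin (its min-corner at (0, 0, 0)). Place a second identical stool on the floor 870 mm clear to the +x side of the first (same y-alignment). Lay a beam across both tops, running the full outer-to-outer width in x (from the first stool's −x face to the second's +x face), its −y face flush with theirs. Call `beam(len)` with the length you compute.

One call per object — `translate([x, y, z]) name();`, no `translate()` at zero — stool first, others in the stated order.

stool();
translate([1164, 0, 0]) stool();
translate([0, 0, 409]) beam(1458);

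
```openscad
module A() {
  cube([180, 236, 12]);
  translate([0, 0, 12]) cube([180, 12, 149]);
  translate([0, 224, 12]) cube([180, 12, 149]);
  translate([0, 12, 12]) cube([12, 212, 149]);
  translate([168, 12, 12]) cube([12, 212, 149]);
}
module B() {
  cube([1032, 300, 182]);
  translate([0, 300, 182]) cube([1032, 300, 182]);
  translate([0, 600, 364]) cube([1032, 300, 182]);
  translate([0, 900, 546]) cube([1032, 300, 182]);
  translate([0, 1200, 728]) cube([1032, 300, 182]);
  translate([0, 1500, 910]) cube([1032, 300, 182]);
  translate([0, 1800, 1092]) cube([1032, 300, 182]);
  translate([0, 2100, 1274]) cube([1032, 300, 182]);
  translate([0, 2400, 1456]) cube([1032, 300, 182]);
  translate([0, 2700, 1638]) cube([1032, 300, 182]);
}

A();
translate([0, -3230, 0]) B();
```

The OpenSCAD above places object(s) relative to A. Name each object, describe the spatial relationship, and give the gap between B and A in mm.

The staircase's nearest face is 230 mm from the open box's −y face.

A is an open box. B is a staircase. The staircase is on the floor beside the open box on its −y side. The gap between the staircase and the open box is 230 mm.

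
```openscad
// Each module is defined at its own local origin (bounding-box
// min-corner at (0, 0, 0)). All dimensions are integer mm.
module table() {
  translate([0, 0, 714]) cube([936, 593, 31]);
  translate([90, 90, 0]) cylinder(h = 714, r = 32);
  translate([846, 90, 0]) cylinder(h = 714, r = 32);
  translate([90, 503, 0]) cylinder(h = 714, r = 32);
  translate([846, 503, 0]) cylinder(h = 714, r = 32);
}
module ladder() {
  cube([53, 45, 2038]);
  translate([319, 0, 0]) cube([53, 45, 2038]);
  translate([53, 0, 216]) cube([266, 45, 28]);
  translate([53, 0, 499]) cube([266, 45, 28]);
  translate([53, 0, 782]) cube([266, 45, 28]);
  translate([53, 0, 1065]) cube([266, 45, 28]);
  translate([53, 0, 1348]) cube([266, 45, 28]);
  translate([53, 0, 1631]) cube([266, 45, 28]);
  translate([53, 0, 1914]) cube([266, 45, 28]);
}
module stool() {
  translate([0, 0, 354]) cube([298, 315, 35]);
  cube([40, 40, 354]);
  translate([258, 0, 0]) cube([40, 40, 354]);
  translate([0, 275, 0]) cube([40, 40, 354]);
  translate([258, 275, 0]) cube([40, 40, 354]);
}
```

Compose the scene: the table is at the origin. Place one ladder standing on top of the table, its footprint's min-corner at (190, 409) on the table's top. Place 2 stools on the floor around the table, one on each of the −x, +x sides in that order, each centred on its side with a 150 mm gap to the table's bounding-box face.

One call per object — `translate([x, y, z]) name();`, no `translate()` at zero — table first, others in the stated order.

table();
translate([190, 409, 745]) ladder();
translate([-448, 139, 0]) stool();
translate([1086, 139, 0]) stool();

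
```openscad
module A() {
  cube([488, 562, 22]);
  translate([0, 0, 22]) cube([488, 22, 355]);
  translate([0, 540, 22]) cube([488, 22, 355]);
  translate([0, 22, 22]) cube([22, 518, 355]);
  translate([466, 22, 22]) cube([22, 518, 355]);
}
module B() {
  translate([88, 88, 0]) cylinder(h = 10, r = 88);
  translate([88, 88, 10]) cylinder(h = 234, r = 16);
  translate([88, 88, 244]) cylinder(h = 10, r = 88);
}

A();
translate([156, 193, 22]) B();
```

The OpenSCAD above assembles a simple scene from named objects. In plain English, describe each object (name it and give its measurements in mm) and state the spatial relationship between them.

A is an open-topped rectangular box: outside dimensions 488×562×377 mm, with a uniform wall and base thickness of 22 mm. The base is a full 488×562 slab on the floor; four walls sit on top of the base. The front and back walls (the −y and +y sides) span the full width; the two side walls fit between them.

B is a spool: two coaxial disc flanges of radius 88 mm and thickness 10 mm, joined by a core cylinder of radius 16 mm and height 234 mm. The lower flange rests on z = 0 and the three cylinders share a vertical axis.

The spool sits inside the open box, centred.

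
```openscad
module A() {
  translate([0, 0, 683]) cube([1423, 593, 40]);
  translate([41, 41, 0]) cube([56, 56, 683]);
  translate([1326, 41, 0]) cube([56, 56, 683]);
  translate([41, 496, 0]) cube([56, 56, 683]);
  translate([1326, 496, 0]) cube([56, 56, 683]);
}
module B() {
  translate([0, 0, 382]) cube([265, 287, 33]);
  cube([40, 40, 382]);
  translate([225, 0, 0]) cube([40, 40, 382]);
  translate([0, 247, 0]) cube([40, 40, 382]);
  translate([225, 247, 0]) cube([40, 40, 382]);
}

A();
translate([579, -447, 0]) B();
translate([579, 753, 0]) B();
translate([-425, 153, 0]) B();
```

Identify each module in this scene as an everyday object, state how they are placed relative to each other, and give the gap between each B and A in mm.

A is a table. B is a stool. Three stools sit around the table at the −y, +y, −x sides. The gap between each stool and the table is 160 mm.

Each stool's nearest face is 160 mm from the table's bounding box.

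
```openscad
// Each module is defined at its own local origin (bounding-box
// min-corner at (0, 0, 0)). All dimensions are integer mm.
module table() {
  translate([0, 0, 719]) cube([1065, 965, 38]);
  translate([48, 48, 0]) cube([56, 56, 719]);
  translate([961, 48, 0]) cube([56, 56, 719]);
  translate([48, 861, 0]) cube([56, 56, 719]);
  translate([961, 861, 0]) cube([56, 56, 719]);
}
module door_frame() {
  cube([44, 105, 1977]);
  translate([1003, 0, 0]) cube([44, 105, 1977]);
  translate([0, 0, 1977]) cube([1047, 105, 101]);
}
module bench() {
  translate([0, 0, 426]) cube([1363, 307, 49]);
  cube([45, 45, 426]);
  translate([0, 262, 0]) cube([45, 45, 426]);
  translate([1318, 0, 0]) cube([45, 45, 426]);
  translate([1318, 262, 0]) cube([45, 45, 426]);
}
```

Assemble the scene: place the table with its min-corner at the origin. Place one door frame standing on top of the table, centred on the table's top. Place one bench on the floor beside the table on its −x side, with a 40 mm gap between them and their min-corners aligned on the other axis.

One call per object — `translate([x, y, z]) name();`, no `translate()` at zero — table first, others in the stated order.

table();
translate([9, 430, 757]) door_frame();
translate([-1403, 0, 0]) bench();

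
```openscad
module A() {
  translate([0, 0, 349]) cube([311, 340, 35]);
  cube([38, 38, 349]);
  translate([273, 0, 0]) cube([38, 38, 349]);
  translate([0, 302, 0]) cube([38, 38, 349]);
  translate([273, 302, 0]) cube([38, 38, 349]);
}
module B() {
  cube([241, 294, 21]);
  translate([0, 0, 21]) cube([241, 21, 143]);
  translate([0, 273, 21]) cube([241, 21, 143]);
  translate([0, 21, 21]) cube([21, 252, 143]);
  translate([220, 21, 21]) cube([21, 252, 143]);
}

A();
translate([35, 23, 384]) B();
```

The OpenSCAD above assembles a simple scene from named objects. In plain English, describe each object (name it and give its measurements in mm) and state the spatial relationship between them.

A is a four-legged stool. The seat is a 311×340×35 mm slab whose top surface is at z = 384 mm; four square legs, each 38×38 mm in cross-section, run from the floor (z = 0) to the underside of the seat, each flush with a corner of the seat.

B is an open storage box with external size 241×294×164 mm and wall thickness 21 mm (the base is also 21 mm thick). The base covers the whole footprint; the four walls stand on the base, with the y-facing walls full-width and the x-facing walls fitting between their inner faces.

The open box is on top of the stool, centred.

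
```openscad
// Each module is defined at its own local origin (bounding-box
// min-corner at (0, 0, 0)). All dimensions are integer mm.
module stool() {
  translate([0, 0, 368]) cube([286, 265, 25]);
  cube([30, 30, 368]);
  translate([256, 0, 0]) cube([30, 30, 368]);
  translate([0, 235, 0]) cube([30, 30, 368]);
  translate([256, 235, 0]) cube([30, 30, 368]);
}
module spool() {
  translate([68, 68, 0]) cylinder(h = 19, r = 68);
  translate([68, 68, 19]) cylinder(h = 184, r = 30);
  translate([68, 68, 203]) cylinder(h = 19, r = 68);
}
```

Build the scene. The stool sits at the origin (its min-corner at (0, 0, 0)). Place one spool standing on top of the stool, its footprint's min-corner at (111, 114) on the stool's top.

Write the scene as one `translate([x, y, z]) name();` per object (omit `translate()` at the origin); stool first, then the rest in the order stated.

stool();
translate([111, 114, 393]) spool();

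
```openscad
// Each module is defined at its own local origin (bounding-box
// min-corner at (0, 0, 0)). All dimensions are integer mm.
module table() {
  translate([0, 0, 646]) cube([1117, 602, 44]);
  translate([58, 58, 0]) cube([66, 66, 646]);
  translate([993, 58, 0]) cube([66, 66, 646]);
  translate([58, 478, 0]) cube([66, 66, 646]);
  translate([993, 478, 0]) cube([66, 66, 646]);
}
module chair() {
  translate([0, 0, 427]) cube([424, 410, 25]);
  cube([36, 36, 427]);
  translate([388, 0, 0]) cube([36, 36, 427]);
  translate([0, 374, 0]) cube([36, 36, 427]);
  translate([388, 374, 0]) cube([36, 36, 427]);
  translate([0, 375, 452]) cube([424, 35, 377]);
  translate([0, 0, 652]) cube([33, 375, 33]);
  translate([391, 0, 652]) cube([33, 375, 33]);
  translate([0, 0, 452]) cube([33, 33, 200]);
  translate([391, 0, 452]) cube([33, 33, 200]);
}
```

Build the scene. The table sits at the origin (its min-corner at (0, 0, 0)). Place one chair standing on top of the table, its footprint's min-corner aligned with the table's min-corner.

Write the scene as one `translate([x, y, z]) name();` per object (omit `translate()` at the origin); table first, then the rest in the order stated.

table();
translate([0, 0, 690]) chair();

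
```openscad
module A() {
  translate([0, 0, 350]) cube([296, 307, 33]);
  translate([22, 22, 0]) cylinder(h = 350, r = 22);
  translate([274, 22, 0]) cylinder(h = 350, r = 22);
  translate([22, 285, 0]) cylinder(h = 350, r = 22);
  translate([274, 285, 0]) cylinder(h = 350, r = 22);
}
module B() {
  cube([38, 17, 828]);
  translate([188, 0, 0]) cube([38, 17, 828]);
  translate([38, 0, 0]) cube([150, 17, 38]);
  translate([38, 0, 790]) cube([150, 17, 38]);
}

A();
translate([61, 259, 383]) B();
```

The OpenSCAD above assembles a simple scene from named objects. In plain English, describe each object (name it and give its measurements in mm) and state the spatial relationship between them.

A is a four-legged stool. The seat is 296×307 mm, 33 mm thick, top at z = 383 mm. It stands on four round legs, each 44 mm in diameter, from z = 0 to the seat underside, each leg's axis is inset half a diameter from the nearest pair of seat edges (so the leg's bounding box is flush with the corner).

B is a picture frame with a 150×752 mm rectangular opening (x by z) and a uniform 38 mm border on every side. Frame depth is 17 mm along y. It is built from two vertical stiles running the full outside height and two horizontal rails spanning the gap between the stiles.

The picture frame is on top of the stool.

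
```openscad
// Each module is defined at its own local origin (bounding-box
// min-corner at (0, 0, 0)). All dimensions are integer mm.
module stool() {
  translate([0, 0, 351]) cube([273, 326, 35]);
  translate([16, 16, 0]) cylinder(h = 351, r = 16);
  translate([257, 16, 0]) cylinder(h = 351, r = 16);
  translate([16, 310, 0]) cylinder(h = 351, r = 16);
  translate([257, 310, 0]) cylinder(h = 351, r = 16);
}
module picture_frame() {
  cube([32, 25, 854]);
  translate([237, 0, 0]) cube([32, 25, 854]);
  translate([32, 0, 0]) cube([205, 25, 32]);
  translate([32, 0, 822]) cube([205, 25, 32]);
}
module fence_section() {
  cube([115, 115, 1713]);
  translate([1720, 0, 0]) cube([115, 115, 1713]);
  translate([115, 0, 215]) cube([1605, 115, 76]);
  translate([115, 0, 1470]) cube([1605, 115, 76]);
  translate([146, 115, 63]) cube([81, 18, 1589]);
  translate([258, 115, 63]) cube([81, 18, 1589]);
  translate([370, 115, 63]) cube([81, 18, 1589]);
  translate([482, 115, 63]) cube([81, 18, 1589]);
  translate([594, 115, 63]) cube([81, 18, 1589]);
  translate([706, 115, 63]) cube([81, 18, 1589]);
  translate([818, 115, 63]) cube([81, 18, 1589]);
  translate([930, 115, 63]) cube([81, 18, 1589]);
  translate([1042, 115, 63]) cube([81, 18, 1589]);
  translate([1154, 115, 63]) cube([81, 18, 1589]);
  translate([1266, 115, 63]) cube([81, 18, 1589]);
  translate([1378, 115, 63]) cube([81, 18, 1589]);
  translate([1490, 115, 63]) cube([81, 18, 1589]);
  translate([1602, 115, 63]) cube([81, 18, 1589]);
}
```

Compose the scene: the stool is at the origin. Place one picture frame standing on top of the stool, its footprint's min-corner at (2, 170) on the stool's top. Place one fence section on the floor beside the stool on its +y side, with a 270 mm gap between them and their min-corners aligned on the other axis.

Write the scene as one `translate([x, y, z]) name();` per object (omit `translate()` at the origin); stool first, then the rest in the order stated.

stool();
translate([2, 170, 386]) picture_frame();
translate([0, 596, 0]) fence_section();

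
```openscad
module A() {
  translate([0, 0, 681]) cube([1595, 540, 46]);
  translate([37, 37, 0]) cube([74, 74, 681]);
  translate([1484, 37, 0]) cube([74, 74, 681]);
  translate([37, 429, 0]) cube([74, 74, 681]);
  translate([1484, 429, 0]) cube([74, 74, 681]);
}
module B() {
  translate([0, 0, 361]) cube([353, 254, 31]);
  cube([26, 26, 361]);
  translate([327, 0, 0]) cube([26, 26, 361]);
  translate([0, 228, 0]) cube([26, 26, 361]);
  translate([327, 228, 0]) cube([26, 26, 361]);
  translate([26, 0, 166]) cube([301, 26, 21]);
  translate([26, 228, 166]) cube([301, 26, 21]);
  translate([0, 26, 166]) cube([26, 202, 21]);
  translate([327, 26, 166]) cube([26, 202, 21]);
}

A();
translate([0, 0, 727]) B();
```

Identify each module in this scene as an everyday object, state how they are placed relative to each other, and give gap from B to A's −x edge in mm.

The stool's min-x is at 0; the table's min-x is 0; gap = 0 mm.

A is a table. B is a stool. The stool is on top of the table. The gap from the stool to the table's −x edge is 0 mm.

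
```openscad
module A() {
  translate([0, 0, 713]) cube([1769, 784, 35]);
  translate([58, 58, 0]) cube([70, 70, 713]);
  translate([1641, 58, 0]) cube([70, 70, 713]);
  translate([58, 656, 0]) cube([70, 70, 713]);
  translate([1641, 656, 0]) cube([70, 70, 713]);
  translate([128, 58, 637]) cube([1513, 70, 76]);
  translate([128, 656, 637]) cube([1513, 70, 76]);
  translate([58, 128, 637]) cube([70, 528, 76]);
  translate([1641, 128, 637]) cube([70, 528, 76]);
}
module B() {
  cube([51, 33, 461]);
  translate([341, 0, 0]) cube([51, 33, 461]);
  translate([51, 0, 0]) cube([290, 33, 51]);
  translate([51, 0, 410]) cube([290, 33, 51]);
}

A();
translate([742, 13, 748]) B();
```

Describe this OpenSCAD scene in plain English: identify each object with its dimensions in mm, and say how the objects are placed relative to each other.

A is a table: top 1769 mm (x) × 784 mm (y), 35 mm thick, upper face at z = 748 mm, on four 70×70 mm square legs, each inset 58 mm from the nearest pair of top edges, running from z = 0 to the bottom of the top. Four apron rails, 70 mm thick and 76 mm tall, run between adjacent legs with their top edges flush with the underside of the top and their outer faces flush with the legs' outer faces.

B is a rectangular picture frame lying in the x–z plane (depth along y). The opening is 290 mm wide (x) by 359 mm tall (z), surrounded by a border 51 mm wide on all four sides. The frame is 33 mm deep and is made of two full-height vertical stiles with two horizontal rails fitted between them.

The picture frame is on top of the table.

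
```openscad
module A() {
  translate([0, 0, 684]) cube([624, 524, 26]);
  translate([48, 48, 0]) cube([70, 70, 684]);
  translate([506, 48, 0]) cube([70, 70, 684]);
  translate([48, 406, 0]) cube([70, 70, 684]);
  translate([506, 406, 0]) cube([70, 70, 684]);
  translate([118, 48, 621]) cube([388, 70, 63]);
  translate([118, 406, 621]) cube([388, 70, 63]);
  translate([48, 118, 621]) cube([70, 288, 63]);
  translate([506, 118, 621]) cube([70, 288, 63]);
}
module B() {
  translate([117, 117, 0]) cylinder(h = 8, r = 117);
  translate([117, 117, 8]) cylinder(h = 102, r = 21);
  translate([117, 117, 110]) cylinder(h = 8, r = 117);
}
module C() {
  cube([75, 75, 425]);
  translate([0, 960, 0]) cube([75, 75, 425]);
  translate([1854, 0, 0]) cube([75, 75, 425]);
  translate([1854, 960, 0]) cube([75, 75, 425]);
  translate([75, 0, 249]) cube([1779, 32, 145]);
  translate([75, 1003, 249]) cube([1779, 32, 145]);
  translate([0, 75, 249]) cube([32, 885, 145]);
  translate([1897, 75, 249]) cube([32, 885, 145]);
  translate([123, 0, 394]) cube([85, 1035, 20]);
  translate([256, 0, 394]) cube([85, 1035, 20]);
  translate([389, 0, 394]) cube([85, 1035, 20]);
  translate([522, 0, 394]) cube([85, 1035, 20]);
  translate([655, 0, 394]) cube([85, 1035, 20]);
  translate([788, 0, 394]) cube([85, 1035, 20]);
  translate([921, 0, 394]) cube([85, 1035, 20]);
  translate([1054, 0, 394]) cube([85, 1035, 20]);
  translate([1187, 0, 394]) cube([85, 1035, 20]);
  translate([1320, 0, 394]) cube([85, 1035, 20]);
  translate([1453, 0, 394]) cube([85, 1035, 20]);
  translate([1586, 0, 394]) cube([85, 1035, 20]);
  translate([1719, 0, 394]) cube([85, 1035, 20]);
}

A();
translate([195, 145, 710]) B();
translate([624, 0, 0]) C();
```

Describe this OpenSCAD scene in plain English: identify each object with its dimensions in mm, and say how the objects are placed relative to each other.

A is a rectangular dining table. The top is 624×524×26 mm with its upper surface at z = 710 mm. It stands on four 70×70 mm square legs, each inset 48 mm from the nearest pair of top edges, running from the floor to the underside of the top. Four apron rails, 70 mm thick and 63 mm tall, run between adjacent legs with their top edges flush with the underside of the top and their outer faces flush with the legs' outer faces.

B is a spool: two coaxial disc flanges of radius 117 mm and thickness 8 mm, joined by a core cylinder of radius 21 mm and height 102 mm. The lower flange rests on z = 0 and the three cylinders share a vertical axis.

C is a bed frame 1929 mm long (x) by 1035 mm wide (y). Four 75×75 mm corner posts, 425 mm tall, at the corners of the footprint. Four rails of 32 mm thickness and 145 mm height run between adjacent posts with their undersides at z = 249 mm, their outer faces flush with the outside of the frame (the two x-running rails run between the posts' inner faces; the two y-running rails run between the posts' inner faces). 13 slats, each 85 mm wide (x) and 20 mm thick, lie across the top of the two x-running rails, running the full 1035 mm width of the frame in y; the slats are evenly spaced along x between the inner faces of the end posts with equal gaps (rounded down to the nearest mm) at the −x end and between each pair — any rounding remainder accumulates at the +x end.

The spool is on top of the table, centred. The bed frame is against the table's +x side, with their −y faces flush.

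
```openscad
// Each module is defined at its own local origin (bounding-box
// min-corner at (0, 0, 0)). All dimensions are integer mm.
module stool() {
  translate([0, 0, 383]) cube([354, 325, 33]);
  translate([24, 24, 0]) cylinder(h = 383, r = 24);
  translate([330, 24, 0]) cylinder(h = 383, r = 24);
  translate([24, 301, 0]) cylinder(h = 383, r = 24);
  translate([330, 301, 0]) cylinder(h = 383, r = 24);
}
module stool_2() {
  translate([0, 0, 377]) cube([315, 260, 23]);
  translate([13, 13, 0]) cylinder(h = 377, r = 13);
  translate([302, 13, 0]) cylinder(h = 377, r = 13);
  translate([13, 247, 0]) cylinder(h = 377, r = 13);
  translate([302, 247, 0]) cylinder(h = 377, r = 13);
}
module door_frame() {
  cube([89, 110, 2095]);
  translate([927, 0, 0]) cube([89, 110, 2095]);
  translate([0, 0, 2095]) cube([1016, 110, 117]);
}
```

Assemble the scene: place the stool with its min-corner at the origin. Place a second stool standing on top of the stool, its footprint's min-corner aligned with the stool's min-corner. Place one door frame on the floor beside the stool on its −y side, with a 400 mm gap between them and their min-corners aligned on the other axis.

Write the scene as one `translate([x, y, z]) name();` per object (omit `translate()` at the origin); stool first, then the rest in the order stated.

stool();
translate([0, 0, 416]) stool_2();
translate([0, -510, 0]) door_frame();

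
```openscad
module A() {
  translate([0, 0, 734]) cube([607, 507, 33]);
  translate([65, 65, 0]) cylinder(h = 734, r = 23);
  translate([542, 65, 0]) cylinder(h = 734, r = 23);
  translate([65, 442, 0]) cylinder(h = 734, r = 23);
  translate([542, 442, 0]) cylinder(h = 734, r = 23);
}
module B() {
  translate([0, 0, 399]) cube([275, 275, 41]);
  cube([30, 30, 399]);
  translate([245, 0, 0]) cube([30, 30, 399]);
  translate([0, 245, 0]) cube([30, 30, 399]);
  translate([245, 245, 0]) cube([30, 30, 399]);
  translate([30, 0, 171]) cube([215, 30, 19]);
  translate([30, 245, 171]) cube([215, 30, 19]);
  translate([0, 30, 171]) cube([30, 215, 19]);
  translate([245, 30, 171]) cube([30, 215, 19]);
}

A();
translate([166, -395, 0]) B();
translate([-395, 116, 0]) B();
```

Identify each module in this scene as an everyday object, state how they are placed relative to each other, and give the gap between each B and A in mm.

A is a table. B is a stool. Two stools sit around the table at the −y, −x sides. The gap between each stool and the table is 120 mm.

Each stool's nearest face is 120 mm from the table's bounding box.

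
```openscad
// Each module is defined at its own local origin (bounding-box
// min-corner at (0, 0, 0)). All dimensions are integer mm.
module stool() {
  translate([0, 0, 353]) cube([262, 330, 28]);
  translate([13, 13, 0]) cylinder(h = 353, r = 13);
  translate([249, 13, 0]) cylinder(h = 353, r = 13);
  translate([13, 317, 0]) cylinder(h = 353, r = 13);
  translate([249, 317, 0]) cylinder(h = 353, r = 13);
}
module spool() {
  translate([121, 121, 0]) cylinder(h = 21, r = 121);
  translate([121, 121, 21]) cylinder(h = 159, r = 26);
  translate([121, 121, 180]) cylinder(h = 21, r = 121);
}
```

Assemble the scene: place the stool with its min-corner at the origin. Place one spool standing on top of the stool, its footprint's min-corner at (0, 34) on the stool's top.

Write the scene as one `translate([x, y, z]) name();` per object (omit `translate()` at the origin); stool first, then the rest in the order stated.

stool();
translate([0, 34, 381]) spool();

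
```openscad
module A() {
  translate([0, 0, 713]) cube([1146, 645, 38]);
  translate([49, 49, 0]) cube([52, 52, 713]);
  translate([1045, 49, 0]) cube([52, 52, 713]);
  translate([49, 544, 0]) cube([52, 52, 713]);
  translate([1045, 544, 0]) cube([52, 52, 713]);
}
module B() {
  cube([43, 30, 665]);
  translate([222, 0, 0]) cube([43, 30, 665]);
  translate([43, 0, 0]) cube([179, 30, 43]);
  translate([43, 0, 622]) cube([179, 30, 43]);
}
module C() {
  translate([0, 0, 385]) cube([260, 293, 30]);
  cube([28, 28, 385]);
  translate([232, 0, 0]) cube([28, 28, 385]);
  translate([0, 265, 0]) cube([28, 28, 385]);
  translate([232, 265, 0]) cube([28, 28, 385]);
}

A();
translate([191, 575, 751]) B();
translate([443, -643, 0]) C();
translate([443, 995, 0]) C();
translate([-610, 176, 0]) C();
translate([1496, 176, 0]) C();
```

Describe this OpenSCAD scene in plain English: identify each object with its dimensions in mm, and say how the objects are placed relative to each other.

A is a table with a 1146×645 mm rectangular top, 38 mm thick, top surface at z = 751 mm, supported by four 52×52 mm square legs, each inset 49 mm from the nearest pair of top edges, running from the floor.

B is a rectangular picture frame lying in the x–z plane (depth along y). The opening is 179 mm wide (x) by 579 mm tall (z), surrounded by a border 43 mm wide on all four sides. The frame is 30 mm deep and is made of two full-height vertical stiles with two horizontal rails fitted between them.

C is a four-legged stool. The seat is 260×293 mm, 30 mm thick, top at z = 415 mm. It stands on four square legs, each 28×28 mm in cross-section, from z = 0 to the seat underside, each flush with a corner of the seat.

The picture frame is on top of the table. Four stools sit around the table at the −y, +y, −x, +x sides.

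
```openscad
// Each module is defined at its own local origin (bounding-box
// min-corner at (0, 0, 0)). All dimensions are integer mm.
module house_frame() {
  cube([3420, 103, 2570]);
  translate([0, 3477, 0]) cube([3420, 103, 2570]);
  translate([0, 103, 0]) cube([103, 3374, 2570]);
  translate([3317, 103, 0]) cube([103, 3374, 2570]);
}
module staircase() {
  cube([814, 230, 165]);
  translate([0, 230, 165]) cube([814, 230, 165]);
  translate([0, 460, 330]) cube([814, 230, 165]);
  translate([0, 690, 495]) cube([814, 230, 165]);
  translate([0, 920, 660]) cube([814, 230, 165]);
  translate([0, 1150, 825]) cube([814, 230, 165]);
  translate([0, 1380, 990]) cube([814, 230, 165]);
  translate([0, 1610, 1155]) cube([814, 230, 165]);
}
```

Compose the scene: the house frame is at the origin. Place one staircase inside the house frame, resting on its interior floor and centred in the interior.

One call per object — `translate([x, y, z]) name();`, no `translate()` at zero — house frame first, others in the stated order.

house_frame();
translate([1303, 870, 0]) staircase();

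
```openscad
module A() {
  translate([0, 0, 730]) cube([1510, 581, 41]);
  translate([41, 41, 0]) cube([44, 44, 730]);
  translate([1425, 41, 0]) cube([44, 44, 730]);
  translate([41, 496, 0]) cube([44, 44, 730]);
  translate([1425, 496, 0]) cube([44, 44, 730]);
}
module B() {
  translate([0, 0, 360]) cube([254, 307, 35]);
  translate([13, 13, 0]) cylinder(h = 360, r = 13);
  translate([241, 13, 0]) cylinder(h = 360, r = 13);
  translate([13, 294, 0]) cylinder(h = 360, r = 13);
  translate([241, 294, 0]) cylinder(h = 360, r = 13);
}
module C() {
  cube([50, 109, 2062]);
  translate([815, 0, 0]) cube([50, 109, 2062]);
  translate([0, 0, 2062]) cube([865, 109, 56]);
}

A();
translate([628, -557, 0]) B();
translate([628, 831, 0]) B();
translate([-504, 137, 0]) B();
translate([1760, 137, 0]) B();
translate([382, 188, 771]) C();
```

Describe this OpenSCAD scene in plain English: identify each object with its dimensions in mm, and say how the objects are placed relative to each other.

A is a rectangular dining table. The top is 1510×581×41 mm with its upper surface at z = 771 mm. It stands on four 44×44 mm square legs, each inset 41 mm from the nearest pair of top edges, running from the floor to the underside of the top.

B is a four-legged stool. The seat is a 254×307×35 mm slab whose top surface is at z = 395 mm; four round legs, each 26 mm in diameter, run from the floor (z = 0) to the underside of the seat, each leg's axis is inset half a diameter from the nearest pair of seat edges (so the leg's bounding box is flush with the corner).

C is a rectangular door frame: two vertical jambs of 50×109 mm section, 2062 mm tall, with a clear opening 765 mm wide between their inner faces. A header 56 mm tall and 109 mm deep lies on top of the jambs and spans the full outside width.

Four stools sit around the table at the −y, +y, −x, +x sides. The door frame is on top of the table.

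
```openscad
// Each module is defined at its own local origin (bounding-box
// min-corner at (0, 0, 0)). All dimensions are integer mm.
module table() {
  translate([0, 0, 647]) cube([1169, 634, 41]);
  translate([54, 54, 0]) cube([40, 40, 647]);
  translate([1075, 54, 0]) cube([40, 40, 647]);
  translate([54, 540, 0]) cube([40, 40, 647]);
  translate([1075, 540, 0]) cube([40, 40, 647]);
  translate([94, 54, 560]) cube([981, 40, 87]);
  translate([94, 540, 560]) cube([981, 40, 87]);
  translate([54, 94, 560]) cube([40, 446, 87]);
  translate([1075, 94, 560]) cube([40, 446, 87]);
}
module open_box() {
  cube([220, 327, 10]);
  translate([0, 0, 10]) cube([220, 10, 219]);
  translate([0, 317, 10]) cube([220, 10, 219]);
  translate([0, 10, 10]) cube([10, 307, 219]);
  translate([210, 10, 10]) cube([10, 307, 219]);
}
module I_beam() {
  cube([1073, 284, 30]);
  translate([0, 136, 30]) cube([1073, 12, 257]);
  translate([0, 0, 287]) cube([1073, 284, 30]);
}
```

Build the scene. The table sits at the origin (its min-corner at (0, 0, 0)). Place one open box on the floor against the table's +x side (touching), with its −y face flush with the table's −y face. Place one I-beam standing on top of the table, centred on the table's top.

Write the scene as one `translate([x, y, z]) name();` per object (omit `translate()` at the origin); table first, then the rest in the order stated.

table();
translate([1169, 0, 0]) open_box();
translate([48, 175, 688]) I_beam();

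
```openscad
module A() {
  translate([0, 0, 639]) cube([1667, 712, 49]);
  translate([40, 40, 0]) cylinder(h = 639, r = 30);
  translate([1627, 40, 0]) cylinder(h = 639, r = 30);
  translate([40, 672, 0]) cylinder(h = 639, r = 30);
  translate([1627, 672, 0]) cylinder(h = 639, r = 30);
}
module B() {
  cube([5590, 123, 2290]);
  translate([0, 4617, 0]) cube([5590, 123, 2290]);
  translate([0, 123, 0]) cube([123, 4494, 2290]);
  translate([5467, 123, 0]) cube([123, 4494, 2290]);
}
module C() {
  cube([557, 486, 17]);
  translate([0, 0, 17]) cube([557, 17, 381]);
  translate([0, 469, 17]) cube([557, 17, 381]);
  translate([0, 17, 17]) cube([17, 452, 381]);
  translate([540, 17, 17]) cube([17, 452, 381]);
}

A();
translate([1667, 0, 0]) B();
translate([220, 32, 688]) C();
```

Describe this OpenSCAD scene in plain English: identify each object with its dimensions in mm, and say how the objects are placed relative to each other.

A is a table with a 1667×712 mm rectangular top, 49 mm thick, top surface at z = 688 mm, supported by four round legs of 60 mm diameter, each leg's bounding box inset 10 mm from the nearest pair of top edges, running from the floor.

B is the wall frame of a small rectangular building: four walls, each 2290 mm tall and 123 mm thick, enclosing a footprint 5590 mm (x) by 4740 mm (y) outside-to-outside, with no floor or roof. The front and back walls (the −y and +y sides) span the full width; the two side walls fit between them.

C is an open storage box with external size 557×486×398 mm and wall thickness 17 mm (the base is also 17 mm thick). The base covers the whole footprint; the four walls stand on the base, with the y-facing walls full-width and the x-facing walls fitting between their inner faces.

The house frame is against the table's +x side, with their −y faces flush. The open box is on top of the table.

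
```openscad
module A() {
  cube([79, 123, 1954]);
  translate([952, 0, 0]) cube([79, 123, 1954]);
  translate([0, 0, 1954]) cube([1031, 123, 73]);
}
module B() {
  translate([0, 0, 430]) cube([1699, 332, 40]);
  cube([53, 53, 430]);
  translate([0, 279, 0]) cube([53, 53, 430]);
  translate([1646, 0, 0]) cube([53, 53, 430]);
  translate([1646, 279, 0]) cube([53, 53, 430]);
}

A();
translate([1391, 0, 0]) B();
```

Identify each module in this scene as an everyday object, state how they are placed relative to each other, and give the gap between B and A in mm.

A is a door frame. B is a bench. The bench is on the floor beside the door frame on its +x side. The gap between the bench and the door frame is 360 mm.

The bench's nearest face is 360 mm from the door frame's +x face.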